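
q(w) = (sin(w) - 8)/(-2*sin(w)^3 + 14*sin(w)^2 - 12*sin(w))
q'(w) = (sin(w) - 8)*(6*sin(w)^2*cos(w) - 28*sin(w)*cos(w) + 12*cos(w))/(-2*sin(w)^3 + 14*sin(w)^2 - 12*sin(w))^2 + cos(w)/(-2*sin(w)^3 + 14*sin(w)^2 - 12*sin(w))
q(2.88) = 3.52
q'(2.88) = 8.40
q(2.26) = 3.92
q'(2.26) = -7.83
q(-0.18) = -3.14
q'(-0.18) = -19.97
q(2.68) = 2.75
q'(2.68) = 0.97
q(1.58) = 16528.22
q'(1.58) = -3591488.34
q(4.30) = -0.37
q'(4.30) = 0.24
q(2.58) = 2.74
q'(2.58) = -0.72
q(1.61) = 911.69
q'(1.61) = -46470.52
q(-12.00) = 2.75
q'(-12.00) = 0.80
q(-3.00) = -4.12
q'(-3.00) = 32.61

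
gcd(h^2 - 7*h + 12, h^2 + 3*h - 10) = 1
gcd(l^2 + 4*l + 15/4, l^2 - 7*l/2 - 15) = l + 5/2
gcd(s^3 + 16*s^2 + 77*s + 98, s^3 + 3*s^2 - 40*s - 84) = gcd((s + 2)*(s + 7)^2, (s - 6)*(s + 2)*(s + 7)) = s^2 + 9*s + 14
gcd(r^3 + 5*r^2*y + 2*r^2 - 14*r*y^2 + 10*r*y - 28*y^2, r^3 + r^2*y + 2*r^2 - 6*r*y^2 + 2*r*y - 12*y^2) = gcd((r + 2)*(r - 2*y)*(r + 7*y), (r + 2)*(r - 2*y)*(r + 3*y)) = -r^2 + 2*r*y - 2*r + 4*y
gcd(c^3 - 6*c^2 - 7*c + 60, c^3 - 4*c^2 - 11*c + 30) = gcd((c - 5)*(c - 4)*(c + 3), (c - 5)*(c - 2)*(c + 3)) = c^2 - 2*c - 15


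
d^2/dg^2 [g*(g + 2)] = 2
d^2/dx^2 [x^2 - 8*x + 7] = 2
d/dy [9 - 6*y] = -6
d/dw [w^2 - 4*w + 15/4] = 2*w - 4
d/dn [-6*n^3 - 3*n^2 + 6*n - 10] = -18*n^2 - 6*n + 6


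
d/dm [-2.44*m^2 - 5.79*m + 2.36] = -4.88*m - 5.79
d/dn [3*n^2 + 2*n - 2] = 6*n + 2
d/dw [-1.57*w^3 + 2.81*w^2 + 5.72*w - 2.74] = -4.71*w^2 + 5.62*w + 5.72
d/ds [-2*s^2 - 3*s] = -4*s - 3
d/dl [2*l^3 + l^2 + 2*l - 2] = 6*l^2 + 2*l + 2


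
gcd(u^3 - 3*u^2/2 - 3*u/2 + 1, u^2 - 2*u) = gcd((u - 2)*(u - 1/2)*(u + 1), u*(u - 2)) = u - 2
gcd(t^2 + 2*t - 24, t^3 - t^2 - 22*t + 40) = t - 4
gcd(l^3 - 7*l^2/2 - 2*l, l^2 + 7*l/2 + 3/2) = l + 1/2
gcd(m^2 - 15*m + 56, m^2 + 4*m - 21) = 1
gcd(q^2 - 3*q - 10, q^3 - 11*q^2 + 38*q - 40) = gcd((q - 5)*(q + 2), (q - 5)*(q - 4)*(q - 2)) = q - 5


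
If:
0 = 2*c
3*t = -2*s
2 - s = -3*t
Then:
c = 0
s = 2/3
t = -4/9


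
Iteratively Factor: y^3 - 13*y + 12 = (y + 4)*(y^2 - 4*y + 3) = (y - 1)*(y + 4)*(y - 3)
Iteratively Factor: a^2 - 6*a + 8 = (a - 2)*(a - 4)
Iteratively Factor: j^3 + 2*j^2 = (j + 2)*(j^2) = j*(j + 2)*(j)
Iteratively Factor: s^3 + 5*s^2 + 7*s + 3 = (s + 1)*(s^2 + 4*s + 3) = (s + 1)*(s + 3)*(s + 1)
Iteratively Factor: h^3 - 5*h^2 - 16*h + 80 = (h - 4)*(h^2 - h - 20) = (h - 5)*(h - 4)*(h + 4)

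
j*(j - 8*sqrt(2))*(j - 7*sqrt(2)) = j^3 - 15*sqrt(2)*j^2 + 112*j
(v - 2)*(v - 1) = v^2 - 3*v + 2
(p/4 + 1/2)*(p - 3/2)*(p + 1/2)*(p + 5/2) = p^4/4 + 7*p^3/8 - p^2/16 - 67*p/32 - 15/16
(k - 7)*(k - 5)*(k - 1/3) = k^3 - 37*k^2/3 + 39*k - 35/3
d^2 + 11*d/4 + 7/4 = (d + 1)*(d + 7/4)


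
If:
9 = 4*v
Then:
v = 9/4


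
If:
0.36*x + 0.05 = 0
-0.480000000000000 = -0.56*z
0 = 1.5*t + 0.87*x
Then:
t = 0.08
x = -0.14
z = 0.86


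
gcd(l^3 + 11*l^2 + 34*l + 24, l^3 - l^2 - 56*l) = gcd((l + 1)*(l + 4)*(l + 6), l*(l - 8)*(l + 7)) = 1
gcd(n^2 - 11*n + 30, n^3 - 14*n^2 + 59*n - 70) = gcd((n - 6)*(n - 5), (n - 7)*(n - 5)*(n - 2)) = n - 5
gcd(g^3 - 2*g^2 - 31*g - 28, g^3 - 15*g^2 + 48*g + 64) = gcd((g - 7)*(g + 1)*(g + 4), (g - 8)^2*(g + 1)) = g + 1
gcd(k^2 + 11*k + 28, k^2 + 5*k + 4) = k + 4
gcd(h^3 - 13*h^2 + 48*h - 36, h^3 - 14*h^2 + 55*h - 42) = h^2 - 7*h + 6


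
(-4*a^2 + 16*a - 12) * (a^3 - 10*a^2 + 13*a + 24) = -4*a^5 + 56*a^4 - 224*a^3 + 232*a^2 + 228*a - 288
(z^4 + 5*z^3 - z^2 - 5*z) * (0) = 0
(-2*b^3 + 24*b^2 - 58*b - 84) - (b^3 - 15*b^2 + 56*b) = -3*b^3 + 39*b^2 - 114*b - 84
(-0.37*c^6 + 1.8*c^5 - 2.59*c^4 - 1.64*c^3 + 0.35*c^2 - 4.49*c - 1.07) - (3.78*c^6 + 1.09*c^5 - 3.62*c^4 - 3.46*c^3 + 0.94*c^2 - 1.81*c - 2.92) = -4.15*c^6 + 0.71*c^5 + 1.03*c^4 + 1.82*c^3 - 0.59*c^2 - 2.68*c + 1.85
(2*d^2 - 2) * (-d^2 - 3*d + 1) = -2*d^4 - 6*d^3 + 4*d^2 + 6*d - 2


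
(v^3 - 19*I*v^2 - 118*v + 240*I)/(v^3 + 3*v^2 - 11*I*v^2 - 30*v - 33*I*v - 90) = (v - 8*I)/(v + 3)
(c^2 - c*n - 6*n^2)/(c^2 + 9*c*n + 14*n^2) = (c - 3*n)/(c + 7*n)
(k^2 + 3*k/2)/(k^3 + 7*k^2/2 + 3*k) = 1/(k + 2)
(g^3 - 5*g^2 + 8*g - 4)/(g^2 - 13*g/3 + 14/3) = 3*(g^2 - 3*g + 2)/(3*g - 7)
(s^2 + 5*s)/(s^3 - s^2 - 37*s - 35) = s/(s^2 - 6*s - 7)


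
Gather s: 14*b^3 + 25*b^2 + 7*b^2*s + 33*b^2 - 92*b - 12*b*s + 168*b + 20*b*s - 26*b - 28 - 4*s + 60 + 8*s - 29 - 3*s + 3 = 14*b^3 + 58*b^2 + 50*b + s*(7*b^2 + 8*b + 1) + 6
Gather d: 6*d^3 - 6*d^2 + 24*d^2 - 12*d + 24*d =6*d^3 + 18*d^2 + 12*d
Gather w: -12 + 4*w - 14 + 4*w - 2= 8*w - 28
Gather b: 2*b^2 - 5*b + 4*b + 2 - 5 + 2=2*b^2 - b - 1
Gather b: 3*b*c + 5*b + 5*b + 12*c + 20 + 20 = b*(3*c + 10) + 12*c + 40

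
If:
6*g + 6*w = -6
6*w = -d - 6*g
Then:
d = 6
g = -w - 1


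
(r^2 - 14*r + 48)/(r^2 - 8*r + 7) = (r^2 - 14*r + 48)/(r^2 - 8*r + 7)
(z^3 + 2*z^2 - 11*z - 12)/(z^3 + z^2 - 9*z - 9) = (z + 4)/(z + 3)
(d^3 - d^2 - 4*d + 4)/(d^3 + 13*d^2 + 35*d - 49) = (d^2 - 4)/(d^2 + 14*d + 49)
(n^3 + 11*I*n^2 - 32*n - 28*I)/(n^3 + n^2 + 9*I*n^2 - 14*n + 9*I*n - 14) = (n + 2*I)/(n + 1)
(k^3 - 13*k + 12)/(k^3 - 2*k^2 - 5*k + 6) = (k + 4)/(k + 2)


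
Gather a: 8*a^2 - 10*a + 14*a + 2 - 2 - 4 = 8*a^2 + 4*a - 4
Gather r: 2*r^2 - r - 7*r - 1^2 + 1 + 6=2*r^2 - 8*r + 6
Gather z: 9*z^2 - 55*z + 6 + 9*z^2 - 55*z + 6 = 18*z^2 - 110*z + 12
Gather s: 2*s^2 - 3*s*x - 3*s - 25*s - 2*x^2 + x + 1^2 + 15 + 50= 2*s^2 + s*(-3*x - 28) - 2*x^2 + x + 66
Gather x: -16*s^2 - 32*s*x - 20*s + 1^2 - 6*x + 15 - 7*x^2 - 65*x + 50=-16*s^2 - 20*s - 7*x^2 + x*(-32*s - 71) + 66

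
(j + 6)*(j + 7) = j^2 + 13*j + 42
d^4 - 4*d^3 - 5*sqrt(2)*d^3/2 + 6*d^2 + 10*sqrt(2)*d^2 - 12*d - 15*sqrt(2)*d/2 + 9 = (d - 3)*(d - 1)*(d - 3*sqrt(2)/2)*(d - sqrt(2))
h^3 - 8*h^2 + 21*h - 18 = (h - 3)^2*(h - 2)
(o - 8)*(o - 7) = o^2 - 15*o + 56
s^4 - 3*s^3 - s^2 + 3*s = s*(s - 3)*(s - 1)*(s + 1)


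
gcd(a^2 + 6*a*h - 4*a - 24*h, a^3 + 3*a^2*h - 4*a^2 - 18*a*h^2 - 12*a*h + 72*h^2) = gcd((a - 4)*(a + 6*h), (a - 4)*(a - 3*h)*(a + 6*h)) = a^2 + 6*a*h - 4*a - 24*h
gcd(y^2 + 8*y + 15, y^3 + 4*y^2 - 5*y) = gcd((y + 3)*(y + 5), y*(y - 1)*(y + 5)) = y + 5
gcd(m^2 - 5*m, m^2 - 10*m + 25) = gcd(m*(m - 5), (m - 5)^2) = m - 5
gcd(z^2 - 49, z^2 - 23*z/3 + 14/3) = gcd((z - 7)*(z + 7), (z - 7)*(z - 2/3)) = z - 7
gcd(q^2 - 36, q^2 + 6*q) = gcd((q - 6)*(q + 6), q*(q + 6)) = q + 6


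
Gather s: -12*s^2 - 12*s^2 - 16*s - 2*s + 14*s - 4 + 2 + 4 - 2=-24*s^2 - 4*s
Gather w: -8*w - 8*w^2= -8*w^2 - 8*w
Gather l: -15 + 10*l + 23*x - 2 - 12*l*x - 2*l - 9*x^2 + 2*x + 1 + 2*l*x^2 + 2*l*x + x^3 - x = l*(2*x^2 - 10*x + 8) + x^3 - 9*x^2 + 24*x - 16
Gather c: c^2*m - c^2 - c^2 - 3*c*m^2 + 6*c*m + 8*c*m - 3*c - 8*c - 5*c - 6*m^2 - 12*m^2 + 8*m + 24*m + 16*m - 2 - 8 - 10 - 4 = c^2*(m - 2) + c*(-3*m^2 + 14*m - 16) - 18*m^2 + 48*m - 24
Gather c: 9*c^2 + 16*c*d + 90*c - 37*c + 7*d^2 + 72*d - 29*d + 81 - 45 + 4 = 9*c^2 + c*(16*d + 53) + 7*d^2 + 43*d + 40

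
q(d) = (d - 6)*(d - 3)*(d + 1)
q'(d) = (d - 6)*(d - 3) + (d - 6)*(d + 1) + (d - 3)*(d + 1)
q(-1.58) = -20.14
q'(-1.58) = 41.77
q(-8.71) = -1328.08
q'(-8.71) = 375.95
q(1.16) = 19.24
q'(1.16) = -5.52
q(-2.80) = -91.87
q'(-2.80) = 77.32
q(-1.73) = -26.69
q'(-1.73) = 45.66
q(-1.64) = -22.69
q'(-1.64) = 43.31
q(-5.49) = -438.00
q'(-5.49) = 187.26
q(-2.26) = -54.74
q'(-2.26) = 60.48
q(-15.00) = -5292.00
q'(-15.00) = 924.00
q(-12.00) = -2970.00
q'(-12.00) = 633.00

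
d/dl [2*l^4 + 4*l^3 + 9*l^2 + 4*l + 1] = 8*l^3 + 12*l^2 + 18*l + 4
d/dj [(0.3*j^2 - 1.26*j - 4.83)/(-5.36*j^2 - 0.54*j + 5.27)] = (-6.9156*j^2 - 48.6156*j - 9.2484)/(28.7296*j^4 + 5.7888*j^3 - 56.2028*j^2 - 5.6916*j + 27.7729)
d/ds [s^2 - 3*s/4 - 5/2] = 2*s - 3/4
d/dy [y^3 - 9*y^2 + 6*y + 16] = 3*y^2 - 18*y + 6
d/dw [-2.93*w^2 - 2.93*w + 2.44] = -5.86*w - 2.93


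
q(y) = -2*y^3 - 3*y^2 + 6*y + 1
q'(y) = -6*y^2 - 6*y + 6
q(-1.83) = -7.77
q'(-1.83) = -3.11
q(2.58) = -37.84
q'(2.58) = -49.42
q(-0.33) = -1.23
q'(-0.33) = 7.33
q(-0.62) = -3.40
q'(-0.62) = 7.41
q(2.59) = -38.33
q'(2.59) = -49.79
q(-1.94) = -7.33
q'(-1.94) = -4.94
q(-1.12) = -6.67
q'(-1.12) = 5.19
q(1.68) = -6.87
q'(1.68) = -21.01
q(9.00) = -1646.00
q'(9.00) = -534.00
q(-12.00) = 2953.00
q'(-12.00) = -786.00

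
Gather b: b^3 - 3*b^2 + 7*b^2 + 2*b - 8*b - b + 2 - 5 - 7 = b^3 + 4*b^2 - 7*b - 10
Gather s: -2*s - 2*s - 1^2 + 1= -4*s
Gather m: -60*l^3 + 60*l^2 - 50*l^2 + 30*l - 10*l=-60*l^3 + 10*l^2 + 20*l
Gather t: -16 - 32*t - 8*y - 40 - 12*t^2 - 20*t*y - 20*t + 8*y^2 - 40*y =-12*t^2 + t*(-20*y - 52) + 8*y^2 - 48*y - 56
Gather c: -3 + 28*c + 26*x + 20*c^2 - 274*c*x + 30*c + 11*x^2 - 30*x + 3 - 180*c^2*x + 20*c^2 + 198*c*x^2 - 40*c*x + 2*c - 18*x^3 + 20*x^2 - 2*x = c^2*(40 - 180*x) + c*(198*x^2 - 314*x + 60) - 18*x^3 + 31*x^2 - 6*x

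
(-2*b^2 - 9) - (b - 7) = -2*b^2 - b - 2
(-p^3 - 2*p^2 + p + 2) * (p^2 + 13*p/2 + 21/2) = -p^5 - 17*p^4/2 - 45*p^3/2 - 25*p^2/2 + 47*p/2 + 21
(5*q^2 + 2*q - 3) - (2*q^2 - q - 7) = 3*q^2 + 3*q + 4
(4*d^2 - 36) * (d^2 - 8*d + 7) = 4*d^4 - 32*d^3 - 8*d^2 + 288*d - 252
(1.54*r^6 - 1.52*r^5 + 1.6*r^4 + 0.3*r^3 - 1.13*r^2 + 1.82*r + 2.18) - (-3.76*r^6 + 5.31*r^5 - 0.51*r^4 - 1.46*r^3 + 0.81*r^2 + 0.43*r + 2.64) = 5.3*r^6 - 6.83*r^5 + 2.11*r^4 + 1.76*r^3 - 1.94*r^2 + 1.39*r - 0.46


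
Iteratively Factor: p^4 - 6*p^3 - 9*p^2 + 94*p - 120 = (p + 4)*(p^3 - 10*p^2 + 31*p - 30) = (p - 5)*(p + 4)*(p^2 - 5*p + 6) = (p - 5)*(p - 2)*(p + 4)*(p - 3)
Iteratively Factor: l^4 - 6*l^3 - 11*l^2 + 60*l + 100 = (l - 5)*(l^3 - l^2 - 16*l - 20) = (l - 5)*(l + 2)*(l^2 - 3*l - 10) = (l - 5)^2*(l + 2)*(l + 2)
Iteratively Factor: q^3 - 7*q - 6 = (q - 3)*(q^2 + 3*q + 2) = (q - 3)*(q + 2)*(q + 1)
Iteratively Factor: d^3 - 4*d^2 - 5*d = (d - 5)*(d^2 + d) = d*(d - 5)*(d + 1)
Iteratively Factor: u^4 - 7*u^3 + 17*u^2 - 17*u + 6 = (u - 3)*(u^3 - 4*u^2 + 5*u - 2) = (u - 3)*(u - 1)*(u^2 - 3*u + 2) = (u - 3)*(u - 2)*(u - 1)*(u - 1)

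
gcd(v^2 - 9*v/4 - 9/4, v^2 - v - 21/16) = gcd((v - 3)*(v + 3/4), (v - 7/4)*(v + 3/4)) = v + 3/4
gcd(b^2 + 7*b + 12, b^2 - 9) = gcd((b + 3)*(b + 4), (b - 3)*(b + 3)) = b + 3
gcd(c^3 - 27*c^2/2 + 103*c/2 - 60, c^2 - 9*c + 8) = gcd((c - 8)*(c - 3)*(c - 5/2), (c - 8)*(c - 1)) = c - 8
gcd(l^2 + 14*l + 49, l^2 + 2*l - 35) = l + 7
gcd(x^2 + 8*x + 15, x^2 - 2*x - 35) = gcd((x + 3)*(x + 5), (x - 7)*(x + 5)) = x + 5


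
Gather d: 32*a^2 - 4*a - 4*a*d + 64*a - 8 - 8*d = 32*a^2 + 60*a + d*(-4*a - 8) - 8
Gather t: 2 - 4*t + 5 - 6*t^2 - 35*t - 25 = -6*t^2 - 39*t - 18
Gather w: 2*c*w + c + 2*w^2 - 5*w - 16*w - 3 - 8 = c + 2*w^2 + w*(2*c - 21) - 11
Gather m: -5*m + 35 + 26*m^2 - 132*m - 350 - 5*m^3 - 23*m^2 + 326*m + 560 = -5*m^3 + 3*m^2 + 189*m + 245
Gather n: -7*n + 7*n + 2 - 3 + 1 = 0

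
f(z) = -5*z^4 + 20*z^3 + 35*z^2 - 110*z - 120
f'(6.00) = -1850.00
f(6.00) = -1680.00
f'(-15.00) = 79840.00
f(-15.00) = -311220.00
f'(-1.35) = -45.94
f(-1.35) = 26.47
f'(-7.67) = 11907.19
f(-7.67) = -23545.84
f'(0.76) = -30.92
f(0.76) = -176.27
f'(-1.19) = -74.63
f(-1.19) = 16.73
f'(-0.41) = -127.24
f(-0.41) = -70.54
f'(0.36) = -77.96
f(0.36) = -154.21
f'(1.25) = 32.19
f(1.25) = -175.96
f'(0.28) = -86.14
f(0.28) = -147.65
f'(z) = -20*z^3 + 60*z^2 + 70*z - 110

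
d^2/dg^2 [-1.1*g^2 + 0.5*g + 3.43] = -2.20000000000000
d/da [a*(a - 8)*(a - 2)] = 3*a^2 - 20*a + 16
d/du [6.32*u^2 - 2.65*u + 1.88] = 12.64*u - 2.65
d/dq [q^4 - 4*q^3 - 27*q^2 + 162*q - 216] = 4*q^3 - 12*q^2 - 54*q + 162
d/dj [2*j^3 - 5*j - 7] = 6*j^2 - 5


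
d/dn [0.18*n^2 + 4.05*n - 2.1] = 0.36*n + 4.05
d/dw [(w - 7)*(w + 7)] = 2*w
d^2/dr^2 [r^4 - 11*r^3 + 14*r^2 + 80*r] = 12*r^2 - 66*r + 28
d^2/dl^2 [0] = 0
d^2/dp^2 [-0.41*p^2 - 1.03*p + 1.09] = -0.820000000000000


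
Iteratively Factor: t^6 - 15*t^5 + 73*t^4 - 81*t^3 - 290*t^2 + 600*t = (t - 3)*(t^5 - 12*t^4 + 37*t^3 + 30*t^2 - 200*t) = (t - 4)*(t - 3)*(t^4 - 8*t^3 + 5*t^2 + 50*t) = t*(t - 4)*(t - 3)*(t^3 - 8*t^2 + 5*t + 50) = t*(t - 5)*(t - 4)*(t - 3)*(t^2 - 3*t - 10) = t*(t - 5)^2*(t - 4)*(t - 3)*(t + 2)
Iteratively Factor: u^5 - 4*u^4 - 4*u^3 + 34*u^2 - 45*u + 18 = (u + 3)*(u^4 - 7*u^3 + 17*u^2 - 17*u + 6) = (u - 2)*(u + 3)*(u^3 - 5*u^2 + 7*u - 3) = (u - 2)*(u - 1)*(u + 3)*(u^2 - 4*u + 3) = (u - 2)*(u - 1)^2*(u + 3)*(u - 3)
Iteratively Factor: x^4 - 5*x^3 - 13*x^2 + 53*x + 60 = (x + 3)*(x^3 - 8*x^2 + 11*x + 20) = (x - 4)*(x + 3)*(x^2 - 4*x - 5) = (x - 4)*(x + 1)*(x + 3)*(x - 5)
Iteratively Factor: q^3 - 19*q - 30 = (q + 2)*(q^2 - 2*q - 15) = (q + 2)*(q + 3)*(q - 5)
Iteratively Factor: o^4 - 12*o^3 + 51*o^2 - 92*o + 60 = (o - 3)*(o^3 - 9*o^2 + 24*o - 20) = (o - 3)*(o - 2)*(o^2 - 7*o + 10) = (o - 3)*(o - 2)^2*(o - 5)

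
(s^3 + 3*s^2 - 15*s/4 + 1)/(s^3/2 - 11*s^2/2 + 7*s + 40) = (4*s^3 + 12*s^2 - 15*s + 4)/(2*(s^3 - 11*s^2 + 14*s + 80))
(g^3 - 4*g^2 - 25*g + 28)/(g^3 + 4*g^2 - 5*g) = (g^2 - 3*g - 28)/(g*(g + 5))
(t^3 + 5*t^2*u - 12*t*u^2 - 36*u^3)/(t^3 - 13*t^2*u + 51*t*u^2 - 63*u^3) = (t^2 + 8*t*u + 12*u^2)/(t^2 - 10*t*u + 21*u^2)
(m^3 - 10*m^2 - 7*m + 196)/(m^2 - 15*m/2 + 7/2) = 2*(m^2 - 3*m - 28)/(2*m - 1)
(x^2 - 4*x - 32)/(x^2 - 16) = (x - 8)/(x - 4)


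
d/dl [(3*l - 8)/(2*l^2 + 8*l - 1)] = (-6*l^2 + 32*l + 61)/(4*l^4 + 32*l^3 + 60*l^2 - 16*l + 1)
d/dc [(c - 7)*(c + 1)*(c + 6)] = 3*c^2 - 43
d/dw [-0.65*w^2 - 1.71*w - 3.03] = -1.3*w - 1.71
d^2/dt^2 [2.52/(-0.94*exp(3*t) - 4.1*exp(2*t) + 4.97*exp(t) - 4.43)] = (-2.52*(2.82*exp(2*t) + 8.2*exp(t) - 4.97)*(5.64*exp(2*t) + 16.4*exp(t) - 9.94)*exp(t) + (21.3192*exp(2*t) + 41.328*exp(t) - 12.5244)*(0.94*exp(3*t) + 4.1*exp(2*t) - 4.97*exp(t) + 4.43))*exp(t)/(0.94*exp(3*t) + 4.1*exp(2*t) - 4.97*exp(t) + 4.43)^3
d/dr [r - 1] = 1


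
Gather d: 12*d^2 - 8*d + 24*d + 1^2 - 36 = 12*d^2 + 16*d - 35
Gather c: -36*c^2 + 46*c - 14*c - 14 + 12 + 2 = -36*c^2 + 32*c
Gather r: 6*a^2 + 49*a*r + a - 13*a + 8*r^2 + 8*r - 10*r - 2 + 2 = 6*a^2 - 12*a + 8*r^2 + r*(49*a - 2)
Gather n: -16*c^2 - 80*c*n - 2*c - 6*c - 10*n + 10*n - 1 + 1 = -16*c^2 - 80*c*n - 8*c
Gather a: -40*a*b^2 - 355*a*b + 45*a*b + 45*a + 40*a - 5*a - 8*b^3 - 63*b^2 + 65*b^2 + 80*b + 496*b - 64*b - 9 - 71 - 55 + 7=a*(-40*b^2 - 310*b + 80) - 8*b^3 + 2*b^2 + 512*b - 128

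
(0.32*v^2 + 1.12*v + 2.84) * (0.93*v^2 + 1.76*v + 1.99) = 0.2976*v^4 + 1.6048*v^3 + 5.2492*v^2 + 7.2272*v + 5.6516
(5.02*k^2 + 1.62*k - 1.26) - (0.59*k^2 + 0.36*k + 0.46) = 4.43*k^2 + 1.26*k - 1.72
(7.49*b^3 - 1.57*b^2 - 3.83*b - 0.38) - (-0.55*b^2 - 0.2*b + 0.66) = 7.49*b^3 - 1.02*b^2 - 3.63*b - 1.04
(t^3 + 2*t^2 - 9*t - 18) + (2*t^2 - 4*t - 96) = t^3 + 4*t^2 - 13*t - 114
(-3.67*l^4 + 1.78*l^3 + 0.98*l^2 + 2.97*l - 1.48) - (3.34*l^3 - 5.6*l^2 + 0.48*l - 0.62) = -3.67*l^4 - 1.56*l^3 + 6.58*l^2 + 2.49*l - 0.86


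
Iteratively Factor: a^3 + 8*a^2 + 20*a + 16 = (a + 4)*(a^2 + 4*a + 4) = (a + 2)*(a + 4)*(a + 2)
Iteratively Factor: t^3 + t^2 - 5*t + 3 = (t - 1)*(t^2 + 2*t - 3) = (t - 1)*(t + 3)*(t - 1)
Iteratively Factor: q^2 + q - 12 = (q - 3)*(q + 4)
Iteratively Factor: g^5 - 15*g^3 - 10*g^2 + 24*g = (g + 2)*(g^4 - 2*g^3 - 11*g^2 + 12*g) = (g - 1)*(g + 2)*(g^3 - g^2 - 12*g) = (g - 1)*(g + 2)*(g + 3)*(g^2 - 4*g) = (g - 4)*(g - 1)*(g + 2)*(g + 3)*(g)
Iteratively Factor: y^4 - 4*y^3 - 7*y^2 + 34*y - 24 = (y - 1)*(y^3 - 3*y^2 - 10*y + 24) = (y - 1)*(y + 3)*(y^2 - 6*y + 8) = (y - 2)*(y - 1)*(y + 3)*(y - 4)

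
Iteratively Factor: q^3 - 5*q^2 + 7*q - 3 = (q - 1)*(q^2 - 4*q + 3) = (q - 3)*(q - 1)*(q - 1)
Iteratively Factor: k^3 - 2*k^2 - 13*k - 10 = (k + 1)*(k^2 - 3*k - 10) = (k + 1)*(k + 2)*(k - 5)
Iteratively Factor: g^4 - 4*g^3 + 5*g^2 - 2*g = (g - 2)*(g^3 - 2*g^2 + g) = (g - 2)*(g - 1)*(g^2 - g) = (g - 2)*(g - 1)^2*(g)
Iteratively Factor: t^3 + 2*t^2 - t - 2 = (t + 2)*(t^2 - 1) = (t + 1)*(t + 2)*(t - 1)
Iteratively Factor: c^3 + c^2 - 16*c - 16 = (c + 4)*(c^2 - 3*c - 4) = (c - 4)*(c + 4)*(c + 1)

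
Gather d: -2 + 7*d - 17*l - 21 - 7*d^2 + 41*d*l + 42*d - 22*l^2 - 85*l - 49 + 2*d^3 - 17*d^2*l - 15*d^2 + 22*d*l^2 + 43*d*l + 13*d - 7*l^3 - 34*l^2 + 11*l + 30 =2*d^3 + d^2*(-17*l - 22) + d*(22*l^2 + 84*l + 62) - 7*l^3 - 56*l^2 - 91*l - 42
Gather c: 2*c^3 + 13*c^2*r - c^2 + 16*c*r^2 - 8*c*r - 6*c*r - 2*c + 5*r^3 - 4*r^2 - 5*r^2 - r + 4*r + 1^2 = 2*c^3 + c^2*(13*r - 1) + c*(16*r^2 - 14*r - 2) + 5*r^3 - 9*r^2 + 3*r + 1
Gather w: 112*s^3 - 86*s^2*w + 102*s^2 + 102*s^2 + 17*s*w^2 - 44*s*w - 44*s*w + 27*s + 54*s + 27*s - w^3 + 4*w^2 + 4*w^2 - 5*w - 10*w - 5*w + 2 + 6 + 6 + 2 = 112*s^3 + 204*s^2 + 108*s - w^3 + w^2*(17*s + 8) + w*(-86*s^2 - 88*s - 20) + 16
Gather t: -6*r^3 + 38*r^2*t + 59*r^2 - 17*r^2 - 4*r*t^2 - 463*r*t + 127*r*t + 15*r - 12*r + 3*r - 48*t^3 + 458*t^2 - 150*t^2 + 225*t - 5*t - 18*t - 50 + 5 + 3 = -6*r^3 + 42*r^2 + 6*r - 48*t^3 + t^2*(308 - 4*r) + t*(38*r^2 - 336*r + 202) - 42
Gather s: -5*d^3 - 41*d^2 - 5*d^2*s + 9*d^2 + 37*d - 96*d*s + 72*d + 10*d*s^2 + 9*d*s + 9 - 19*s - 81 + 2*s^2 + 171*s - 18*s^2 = -5*d^3 - 32*d^2 + 109*d + s^2*(10*d - 16) + s*(-5*d^2 - 87*d + 152) - 72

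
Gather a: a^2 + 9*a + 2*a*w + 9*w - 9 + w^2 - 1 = a^2 + a*(2*w + 9) + w^2 + 9*w - 10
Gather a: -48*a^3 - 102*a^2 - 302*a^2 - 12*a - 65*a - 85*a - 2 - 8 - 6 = -48*a^3 - 404*a^2 - 162*a - 16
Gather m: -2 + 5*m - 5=5*m - 7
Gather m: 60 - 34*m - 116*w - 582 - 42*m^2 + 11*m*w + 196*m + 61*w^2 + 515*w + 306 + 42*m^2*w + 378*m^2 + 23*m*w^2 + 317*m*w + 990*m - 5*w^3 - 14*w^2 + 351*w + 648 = m^2*(42*w + 336) + m*(23*w^2 + 328*w + 1152) - 5*w^3 + 47*w^2 + 750*w + 432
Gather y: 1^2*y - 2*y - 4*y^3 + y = -4*y^3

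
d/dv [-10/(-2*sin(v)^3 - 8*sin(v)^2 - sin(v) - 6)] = 10*(-16*sin(v) + 3*cos(2*v) - 4)*cos(v)/(2*sin(v)^3 + 8*sin(v)^2 + sin(v) + 6)^2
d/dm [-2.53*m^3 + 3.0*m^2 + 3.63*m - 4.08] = -7.59*m^2 + 6.0*m + 3.63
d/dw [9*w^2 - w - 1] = 18*w - 1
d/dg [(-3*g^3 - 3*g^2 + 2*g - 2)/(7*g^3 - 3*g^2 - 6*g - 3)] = (30*g^4 + 8*g^3 + 93*g^2 + 6*g - 18)/(49*g^6 - 42*g^5 - 75*g^4 - 6*g^3 + 54*g^2 + 36*g + 9)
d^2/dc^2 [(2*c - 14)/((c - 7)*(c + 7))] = 4/(c + 7)^3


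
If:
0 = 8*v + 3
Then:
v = -3/8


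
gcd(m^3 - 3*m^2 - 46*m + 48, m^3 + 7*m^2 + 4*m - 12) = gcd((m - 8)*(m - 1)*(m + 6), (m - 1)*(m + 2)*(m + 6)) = m^2 + 5*m - 6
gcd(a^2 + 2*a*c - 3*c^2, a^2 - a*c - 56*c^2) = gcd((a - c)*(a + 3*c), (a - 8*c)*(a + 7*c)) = 1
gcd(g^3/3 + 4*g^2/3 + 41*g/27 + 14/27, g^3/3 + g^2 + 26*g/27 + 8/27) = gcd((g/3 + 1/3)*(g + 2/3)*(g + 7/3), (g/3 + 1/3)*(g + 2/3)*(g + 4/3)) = g^2 + 5*g/3 + 2/3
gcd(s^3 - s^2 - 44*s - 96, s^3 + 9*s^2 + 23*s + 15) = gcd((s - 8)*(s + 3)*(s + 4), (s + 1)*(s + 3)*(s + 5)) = s + 3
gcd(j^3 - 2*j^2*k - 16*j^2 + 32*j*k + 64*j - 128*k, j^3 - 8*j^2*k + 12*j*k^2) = j - 2*k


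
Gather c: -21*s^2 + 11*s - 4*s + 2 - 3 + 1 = -21*s^2 + 7*s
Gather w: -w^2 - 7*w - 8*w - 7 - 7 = -w^2 - 15*w - 14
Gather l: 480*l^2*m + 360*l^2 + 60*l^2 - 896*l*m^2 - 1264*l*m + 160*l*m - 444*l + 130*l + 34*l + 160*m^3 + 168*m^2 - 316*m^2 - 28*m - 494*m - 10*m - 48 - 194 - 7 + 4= l^2*(480*m + 420) + l*(-896*m^2 - 1104*m - 280) + 160*m^3 - 148*m^2 - 532*m - 245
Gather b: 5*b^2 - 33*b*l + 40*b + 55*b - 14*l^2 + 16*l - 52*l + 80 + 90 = 5*b^2 + b*(95 - 33*l) - 14*l^2 - 36*l + 170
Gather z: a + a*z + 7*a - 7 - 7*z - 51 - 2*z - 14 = 8*a + z*(a - 9) - 72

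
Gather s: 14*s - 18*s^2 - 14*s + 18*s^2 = 0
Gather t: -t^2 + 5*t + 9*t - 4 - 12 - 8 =-t^2 + 14*t - 24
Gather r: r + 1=r + 1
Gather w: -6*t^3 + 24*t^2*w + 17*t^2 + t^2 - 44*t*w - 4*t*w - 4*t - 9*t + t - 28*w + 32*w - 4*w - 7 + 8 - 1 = -6*t^3 + 18*t^2 - 12*t + w*(24*t^2 - 48*t)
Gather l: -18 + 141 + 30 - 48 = 105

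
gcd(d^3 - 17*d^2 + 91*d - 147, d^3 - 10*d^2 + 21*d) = d^2 - 10*d + 21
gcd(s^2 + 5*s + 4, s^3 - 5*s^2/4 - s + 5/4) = s + 1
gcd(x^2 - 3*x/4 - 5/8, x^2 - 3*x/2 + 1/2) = 1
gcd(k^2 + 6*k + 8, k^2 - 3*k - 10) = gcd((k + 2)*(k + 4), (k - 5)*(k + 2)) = k + 2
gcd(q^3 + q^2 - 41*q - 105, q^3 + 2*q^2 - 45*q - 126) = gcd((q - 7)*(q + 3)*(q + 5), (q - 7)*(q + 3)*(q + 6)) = q^2 - 4*q - 21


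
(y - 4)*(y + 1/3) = y^2 - 11*y/3 - 4/3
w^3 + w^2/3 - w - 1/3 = (w - 1)*(w + 1/3)*(w + 1)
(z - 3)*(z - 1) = z^2 - 4*z + 3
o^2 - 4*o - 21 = (o - 7)*(o + 3)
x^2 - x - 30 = (x - 6)*(x + 5)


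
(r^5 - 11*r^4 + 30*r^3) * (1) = r^5 - 11*r^4 + 30*r^3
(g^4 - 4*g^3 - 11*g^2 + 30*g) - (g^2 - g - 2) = g^4 - 4*g^3 - 12*g^2 + 31*g + 2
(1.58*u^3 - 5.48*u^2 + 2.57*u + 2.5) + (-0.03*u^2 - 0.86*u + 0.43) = 1.58*u^3 - 5.51*u^2 + 1.71*u + 2.93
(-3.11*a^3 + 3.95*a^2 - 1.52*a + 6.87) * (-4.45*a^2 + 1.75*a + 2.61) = 13.8395*a^5 - 23.02*a^4 + 5.5594*a^3 - 22.922*a^2 + 8.0553*a + 17.9307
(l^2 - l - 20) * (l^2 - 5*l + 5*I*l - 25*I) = l^4 - 6*l^3 + 5*I*l^3 - 15*l^2 - 30*I*l^2 + 100*l - 75*I*l + 500*I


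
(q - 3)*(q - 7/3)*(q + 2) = q^3 - 10*q^2/3 - 11*q/3 + 14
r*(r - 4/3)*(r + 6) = r^3 + 14*r^2/3 - 8*r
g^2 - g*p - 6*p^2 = (g - 3*p)*(g + 2*p)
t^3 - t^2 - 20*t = t*(t - 5)*(t + 4)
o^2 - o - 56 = (o - 8)*(o + 7)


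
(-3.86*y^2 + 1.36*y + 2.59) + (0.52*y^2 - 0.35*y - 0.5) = -3.34*y^2 + 1.01*y + 2.09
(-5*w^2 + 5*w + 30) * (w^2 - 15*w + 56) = -5*w^4 + 80*w^3 - 325*w^2 - 170*w + 1680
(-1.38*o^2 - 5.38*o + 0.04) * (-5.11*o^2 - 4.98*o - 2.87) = 7.0518*o^4 + 34.3642*o^3 + 30.5486*o^2 + 15.2414*o - 0.1148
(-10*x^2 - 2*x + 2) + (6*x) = -10*x^2 + 4*x + 2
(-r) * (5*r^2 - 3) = -5*r^3 + 3*r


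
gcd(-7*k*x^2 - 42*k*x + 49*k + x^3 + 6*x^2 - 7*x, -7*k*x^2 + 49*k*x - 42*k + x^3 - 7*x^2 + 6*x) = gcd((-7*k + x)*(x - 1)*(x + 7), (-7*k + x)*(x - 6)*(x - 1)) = -7*k*x + 7*k + x^2 - x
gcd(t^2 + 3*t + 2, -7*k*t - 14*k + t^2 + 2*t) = t + 2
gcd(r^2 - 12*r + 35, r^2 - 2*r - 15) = r - 5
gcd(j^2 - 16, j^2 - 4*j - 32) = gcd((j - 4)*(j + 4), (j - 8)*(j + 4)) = j + 4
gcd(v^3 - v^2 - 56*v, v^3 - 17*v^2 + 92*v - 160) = v - 8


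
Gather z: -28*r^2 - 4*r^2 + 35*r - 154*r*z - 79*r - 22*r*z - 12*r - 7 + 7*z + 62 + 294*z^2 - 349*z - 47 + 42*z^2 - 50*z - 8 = -32*r^2 - 56*r + 336*z^2 + z*(-176*r - 392)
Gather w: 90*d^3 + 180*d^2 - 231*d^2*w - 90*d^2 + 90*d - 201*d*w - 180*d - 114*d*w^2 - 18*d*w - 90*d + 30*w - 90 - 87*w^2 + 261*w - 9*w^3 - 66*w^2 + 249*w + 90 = 90*d^3 + 90*d^2 - 180*d - 9*w^3 + w^2*(-114*d - 153) + w*(-231*d^2 - 219*d + 540)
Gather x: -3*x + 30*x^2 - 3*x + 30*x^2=60*x^2 - 6*x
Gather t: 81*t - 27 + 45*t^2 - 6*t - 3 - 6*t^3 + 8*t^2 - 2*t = -6*t^3 + 53*t^2 + 73*t - 30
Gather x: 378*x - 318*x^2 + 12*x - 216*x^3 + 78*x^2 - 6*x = -216*x^3 - 240*x^2 + 384*x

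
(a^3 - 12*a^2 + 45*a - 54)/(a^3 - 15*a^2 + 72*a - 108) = (a - 3)/(a - 6)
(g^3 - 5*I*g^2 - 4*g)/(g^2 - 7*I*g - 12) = g*(g - I)/(g - 3*I)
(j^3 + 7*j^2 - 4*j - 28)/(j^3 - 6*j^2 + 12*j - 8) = (j^2 + 9*j + 14)/(j^2 - 4*j + 4)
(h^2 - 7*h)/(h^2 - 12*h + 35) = h/(h - 5)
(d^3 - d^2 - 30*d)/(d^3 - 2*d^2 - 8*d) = (-d^2 + d + 30)/(-d^2 + 2*d + 8)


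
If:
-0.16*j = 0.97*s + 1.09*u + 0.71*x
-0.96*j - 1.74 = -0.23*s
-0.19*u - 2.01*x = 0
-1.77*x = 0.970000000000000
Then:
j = -3.15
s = -5.59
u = 5.80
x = -0.55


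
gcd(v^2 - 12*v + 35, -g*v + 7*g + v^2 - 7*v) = v - 7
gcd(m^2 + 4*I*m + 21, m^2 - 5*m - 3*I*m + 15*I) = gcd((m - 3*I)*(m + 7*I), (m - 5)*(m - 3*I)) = m - 3*I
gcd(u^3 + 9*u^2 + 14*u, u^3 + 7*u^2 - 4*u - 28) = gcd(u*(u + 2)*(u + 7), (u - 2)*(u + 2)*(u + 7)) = u^2 + 9*u + 14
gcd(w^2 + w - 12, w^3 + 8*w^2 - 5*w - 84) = w^2 + w - 12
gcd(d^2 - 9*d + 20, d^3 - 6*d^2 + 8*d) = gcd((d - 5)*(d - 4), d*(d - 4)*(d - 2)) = d - 4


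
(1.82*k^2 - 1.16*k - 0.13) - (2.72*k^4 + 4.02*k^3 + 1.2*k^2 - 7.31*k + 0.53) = -2.72*k^4 - 4.02*k^3 + 0.62*k^2 + 6.15*k - 0.66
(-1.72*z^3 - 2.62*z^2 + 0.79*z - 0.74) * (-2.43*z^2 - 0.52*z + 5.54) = 4.1796*z^5 + 7.261*z^4 - 10.0861*z^3 - 13.1274*z^2 + 4.7614*z - 4.0996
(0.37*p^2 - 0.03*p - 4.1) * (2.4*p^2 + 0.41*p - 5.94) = 0.888*p^4 + 0.0797*p^3 - 12.0501*p^2 - 1.5028*p + 24.354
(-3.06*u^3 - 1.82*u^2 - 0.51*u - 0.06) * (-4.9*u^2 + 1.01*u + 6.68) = 14.994*u^5 + 5.8274*u^4 - 19.78*u^3 - 12.3787*u^2 - 3.4674*u - 0.4008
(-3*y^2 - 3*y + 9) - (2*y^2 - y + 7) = -5*y^2 - 2*y + 2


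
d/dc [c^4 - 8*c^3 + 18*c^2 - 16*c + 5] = 4*c^3 - 24*c^2 + 36*c - 16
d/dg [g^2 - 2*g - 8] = 2*g - 2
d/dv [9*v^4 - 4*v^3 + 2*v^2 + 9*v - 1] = 36*v^3 - 12*v^2 + 4*v + 9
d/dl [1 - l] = -1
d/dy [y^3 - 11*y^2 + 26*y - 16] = 3*y^2 - 22*y + 26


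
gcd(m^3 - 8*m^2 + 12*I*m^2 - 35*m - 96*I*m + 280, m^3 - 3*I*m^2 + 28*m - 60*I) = m + 5*I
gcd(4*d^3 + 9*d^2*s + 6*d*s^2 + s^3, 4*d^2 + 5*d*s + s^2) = 4*d^2 + 5*d*s + s^2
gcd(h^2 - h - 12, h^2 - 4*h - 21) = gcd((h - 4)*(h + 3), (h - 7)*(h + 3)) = h + 3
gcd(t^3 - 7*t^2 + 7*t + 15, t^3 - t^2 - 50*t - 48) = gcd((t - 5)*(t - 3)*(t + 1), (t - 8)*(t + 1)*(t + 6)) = t + 1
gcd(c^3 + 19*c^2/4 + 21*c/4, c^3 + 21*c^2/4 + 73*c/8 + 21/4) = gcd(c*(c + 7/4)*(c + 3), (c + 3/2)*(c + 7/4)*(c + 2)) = c + 7/4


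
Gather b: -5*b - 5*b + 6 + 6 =12 - 10*b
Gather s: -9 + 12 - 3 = 0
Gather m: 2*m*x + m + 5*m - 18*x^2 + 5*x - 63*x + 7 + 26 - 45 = m*(2*x + 6) - 18*x^2 - 58*x - 12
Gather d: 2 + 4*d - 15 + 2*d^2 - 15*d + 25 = 2*d^2 - 11*d + 12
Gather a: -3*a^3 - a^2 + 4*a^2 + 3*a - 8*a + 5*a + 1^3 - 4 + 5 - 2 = -3*a^3 + 3*a^2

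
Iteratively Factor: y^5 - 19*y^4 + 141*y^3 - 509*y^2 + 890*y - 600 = (y - 5)*(y^4 - 14*y^3 + 71*y^2 - 154*y + 120) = (y - 5)*(y - 3)*(y^3 - 11*y^2 + 38*y - 40) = (y - 5)^2*(y - 3)*(y^2 - 6*y + 8) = (y - 5)^2*(y - 3)*(y - 2)*(y - 4)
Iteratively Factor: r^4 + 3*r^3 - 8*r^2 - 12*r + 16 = (r + 2)*(r^3 + r^2 - 10*r + 8) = (r + 2)*(r + 4)*(r^2 - 3*r + 2) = (r - 2)*(r + 2)*(r + 4)*(r - 1)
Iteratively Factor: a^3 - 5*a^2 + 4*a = (a)*(a^2 - 5*a + 4) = a*(a - 4)*(a - 1)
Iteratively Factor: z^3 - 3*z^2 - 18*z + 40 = (z + 4)*(z^2 - 7*z + 10) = (z - 5)*(z + 4)*(z - 2)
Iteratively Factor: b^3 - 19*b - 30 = (b - 5)*(b^2 + 5*b + 6) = (b - 5)*(b + 3)*(b + 2)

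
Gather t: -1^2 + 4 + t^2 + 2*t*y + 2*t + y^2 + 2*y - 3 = t^2 + t*(2*y + 2) + y^2 + 2*y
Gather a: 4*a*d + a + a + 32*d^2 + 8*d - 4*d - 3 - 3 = a*(4*d + 2) + 32*d^2 + 4*d - 6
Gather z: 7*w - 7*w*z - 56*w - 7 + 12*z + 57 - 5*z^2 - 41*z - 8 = -49*w - 5*z^2 + z*(-7*w - 29) + 42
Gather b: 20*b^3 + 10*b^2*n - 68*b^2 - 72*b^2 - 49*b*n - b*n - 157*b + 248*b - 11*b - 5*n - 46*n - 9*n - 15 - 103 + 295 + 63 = 20*b^3 + b^2*(10*n - 140) + b*(80 - 50*n) - 60*n + 240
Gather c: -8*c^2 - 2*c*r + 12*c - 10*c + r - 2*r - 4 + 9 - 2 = -8*c^2 + c*(2 - 2*r) - r + 3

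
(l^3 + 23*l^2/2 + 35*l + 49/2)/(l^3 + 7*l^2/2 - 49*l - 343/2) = (l + 1)/(l - 7)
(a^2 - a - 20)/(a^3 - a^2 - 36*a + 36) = (a^2 - a - 20)/(a^3 - a^2 - 36*a + 36)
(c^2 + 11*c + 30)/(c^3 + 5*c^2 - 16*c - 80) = (c + 6)/(c^2 - 16)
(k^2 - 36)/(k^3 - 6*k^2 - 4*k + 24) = (k + 6)/(k^2 - 4)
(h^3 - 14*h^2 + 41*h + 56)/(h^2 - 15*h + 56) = h + 1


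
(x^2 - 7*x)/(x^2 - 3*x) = (x - 7)/(x - 3)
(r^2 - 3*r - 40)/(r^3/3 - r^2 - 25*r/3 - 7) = 3*(-r^2 + 3*r + 40)/(-r^3 + 3*r^2 + 25*r + 21)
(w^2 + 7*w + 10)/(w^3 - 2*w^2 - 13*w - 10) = (w + 5)/(w^2 - 4*w - 5)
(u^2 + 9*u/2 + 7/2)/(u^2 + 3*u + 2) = (u + 7/2)/(u + 2)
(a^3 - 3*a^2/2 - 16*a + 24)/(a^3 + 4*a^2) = 1 - 11/(2*a) + 6/a^2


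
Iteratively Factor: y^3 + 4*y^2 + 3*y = (y + 3)*(y^2 + y) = y*(y + 3)*(y + 1)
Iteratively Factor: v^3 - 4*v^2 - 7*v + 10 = (v - 5)*(v^2 + v - 2) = (v - 5)*(v + 2)*(v - 1)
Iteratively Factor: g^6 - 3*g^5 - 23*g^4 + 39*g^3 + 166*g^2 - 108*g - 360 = (g - 2)*(g^5 - g^4 - 25*g^3 - 11*g^2 + 144*g + 180) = (g - 2)*(g + 2)*(g^4 - 3*g^3 - 19*g^2 + 27*g + 90) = (g - 3)*(g - 2)*(g + 2)*(g^3 - 19*g - 30) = (g - 3)*(g - 2)*(g + 2)^2*(g^2 - 2*g - 15) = (g - 3)*(g - 2)*(g + 2)^2*(g + 3)*(g - 5)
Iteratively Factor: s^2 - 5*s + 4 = (s - 4)*(s - 1)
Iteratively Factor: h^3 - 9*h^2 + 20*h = (h - 5)*(h^2 - 4*h) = (h - 5)*(h - 4)*(h)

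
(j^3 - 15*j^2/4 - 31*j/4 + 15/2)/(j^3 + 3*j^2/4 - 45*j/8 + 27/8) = 2*(j^2 - 3*j - 10)/(2*j^2 + 3*j - 9)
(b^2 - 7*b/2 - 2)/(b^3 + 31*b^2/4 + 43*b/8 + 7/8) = 4*(b - 4)/(4*b^2 + 29*b + 7)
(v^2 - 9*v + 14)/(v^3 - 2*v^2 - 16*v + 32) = (v - 7)/(v^2 - 16)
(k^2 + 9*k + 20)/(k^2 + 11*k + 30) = (k + 4)/(k + 6)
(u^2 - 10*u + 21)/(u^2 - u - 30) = (-u^2 + 10*u - 21)/(-u^2 + u + 30)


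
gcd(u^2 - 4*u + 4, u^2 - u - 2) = u - 2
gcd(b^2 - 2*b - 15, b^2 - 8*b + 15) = b - 5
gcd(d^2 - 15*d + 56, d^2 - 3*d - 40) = d - 8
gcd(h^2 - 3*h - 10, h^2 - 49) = 1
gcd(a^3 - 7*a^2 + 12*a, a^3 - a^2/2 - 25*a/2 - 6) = a - 4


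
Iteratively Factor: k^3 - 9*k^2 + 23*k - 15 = (k - 5)*(k^2 - 4*k + 3) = (k - 5)*(k - 3)*(k - 1)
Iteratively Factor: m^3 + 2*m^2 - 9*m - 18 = (m + 2)*(m^2 - 9) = (m - 3)*(m + 2)*(m + 3)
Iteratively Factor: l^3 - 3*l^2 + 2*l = (l - 1)*(l^2 - 2*l) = (l - 2)*(l - 1)*(l)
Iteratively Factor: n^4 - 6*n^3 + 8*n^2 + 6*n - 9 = (n - 3)*(n^3 - 3*n^2 - n + 3) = (n - 3)*(n + 1)*(n^2 - 4*n + 3) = (n - 3)*(n - 1)*(n + 1)*(n - 3)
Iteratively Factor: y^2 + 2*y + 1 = (y + 1)*(y + 1)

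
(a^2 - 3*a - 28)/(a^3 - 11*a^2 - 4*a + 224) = 1/(a - 8)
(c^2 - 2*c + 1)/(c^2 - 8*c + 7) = (c - 1)/(c - 7)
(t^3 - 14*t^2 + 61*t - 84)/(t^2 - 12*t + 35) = (t^2 - 7*t + 12)/(t - 5)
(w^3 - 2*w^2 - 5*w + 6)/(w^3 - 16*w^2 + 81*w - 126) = (w^2 + w - 2)/(w^2 - 13*w + 42)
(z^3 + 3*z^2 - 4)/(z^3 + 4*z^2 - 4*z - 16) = (z^2 + z - 2)/(z^2 + 2*z - 8)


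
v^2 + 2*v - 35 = (v - 5)*(v + 7)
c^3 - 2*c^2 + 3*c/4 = c*(c - 3/2)*(c - 1/2)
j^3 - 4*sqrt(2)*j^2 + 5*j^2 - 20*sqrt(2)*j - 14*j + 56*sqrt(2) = (j - 2)*(j + 7)*(j - 4*sqrt(2))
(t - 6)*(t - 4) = t^2 - 10*t + 24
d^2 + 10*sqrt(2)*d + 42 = (d + 3*sqrt(2))*(d + 7*sqrt(2))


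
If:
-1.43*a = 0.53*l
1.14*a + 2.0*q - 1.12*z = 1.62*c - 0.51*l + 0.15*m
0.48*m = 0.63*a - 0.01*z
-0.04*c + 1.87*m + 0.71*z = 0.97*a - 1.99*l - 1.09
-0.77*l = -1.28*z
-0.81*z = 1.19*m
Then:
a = 0.00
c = 27.25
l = 0.00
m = 0.00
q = 22.07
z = 0.00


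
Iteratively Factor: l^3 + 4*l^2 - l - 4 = (l + 4)*(l^2 - 1) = (l - 1)*(l + 4)*(l + 1)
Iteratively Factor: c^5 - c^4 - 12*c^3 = (c)*(c^4 - c^3 - 12*c^2) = c*(c + 3)*(c^3 - 4*c^2) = c^2*(c + 3)*(c^2 - 4*c) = c^3*(c + 3)*(c - 4)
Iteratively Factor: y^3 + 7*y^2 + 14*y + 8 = (y + 2)*(y^2 + 5*y + 4) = (y + 1)*(y + 2)*(y + 4)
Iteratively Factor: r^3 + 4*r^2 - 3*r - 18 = (r + 3)*(r^2 + r - 6) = (r + 3)^2*(r - 2)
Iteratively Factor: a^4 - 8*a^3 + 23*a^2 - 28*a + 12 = (a - 1)*(a^3 - 7*a^2 + 16*a - 12) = (a - 3)*(a - 1)*(a^2 - 4*a + 4) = (a - 3)*(a - 2)*(a - 1)*(a - 2)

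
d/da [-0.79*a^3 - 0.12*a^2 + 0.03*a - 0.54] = -2.37*a^2 - 0.24*a + 0.03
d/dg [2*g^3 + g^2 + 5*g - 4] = 6*g^2 + 2*g + 5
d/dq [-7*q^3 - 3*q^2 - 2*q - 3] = -21*q^2 - 6*q - 2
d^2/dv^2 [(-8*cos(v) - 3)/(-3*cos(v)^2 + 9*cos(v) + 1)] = 2*(648*(1 - cos(2*v))^2*cos(v) + 324*(1 - cos(2*v))^2 + 419*cos(v) + 1386*cos(2*v) + 333*cos(3*v) - 144*cos(5*v) - 1350)/(18*cos(v) - 3*cos(2*v) - 1)^3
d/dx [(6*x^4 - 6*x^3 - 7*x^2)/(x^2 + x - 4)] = x*(12*x^4 + 12*x^3 - 108*x^2 + 65*x + 56)/(x^4 + 2*x^3 - 7*x^2 - 8*x + 16)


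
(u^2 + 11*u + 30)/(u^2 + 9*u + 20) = (u + 6)/(u + 4)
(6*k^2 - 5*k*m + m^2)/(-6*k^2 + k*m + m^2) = (-3*k + m)/(3*k + m)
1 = 1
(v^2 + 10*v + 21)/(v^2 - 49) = (v + 3)/(v - 7)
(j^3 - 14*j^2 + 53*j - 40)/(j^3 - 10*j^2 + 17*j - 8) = (j - 5)/(j - 1)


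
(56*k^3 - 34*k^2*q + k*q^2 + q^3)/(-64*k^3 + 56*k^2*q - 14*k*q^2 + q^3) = (7*k + q)/(-8*k + q)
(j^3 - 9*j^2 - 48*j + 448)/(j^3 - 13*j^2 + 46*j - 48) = (j^2 - j - 56)/(j^2 - 5*j + 6)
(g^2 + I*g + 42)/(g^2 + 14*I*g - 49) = (g - 6*I)/(g + 7*I)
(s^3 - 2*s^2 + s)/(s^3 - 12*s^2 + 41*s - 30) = s*(s - 1)/(s^2 - 11*s + 30)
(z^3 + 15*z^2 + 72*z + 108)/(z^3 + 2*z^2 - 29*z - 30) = (z^2 + 9*z + 18)/(z^2 - 4*z - 5)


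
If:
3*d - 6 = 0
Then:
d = 2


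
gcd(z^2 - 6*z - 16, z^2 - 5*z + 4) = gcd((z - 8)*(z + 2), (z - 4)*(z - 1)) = 1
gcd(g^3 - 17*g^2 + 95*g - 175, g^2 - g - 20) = g - 5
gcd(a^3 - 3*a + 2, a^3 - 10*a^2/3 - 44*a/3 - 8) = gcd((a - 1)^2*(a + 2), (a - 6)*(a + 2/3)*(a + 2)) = a + 2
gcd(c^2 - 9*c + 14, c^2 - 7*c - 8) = 1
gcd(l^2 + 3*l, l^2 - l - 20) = 1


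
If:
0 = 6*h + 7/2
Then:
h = -7/12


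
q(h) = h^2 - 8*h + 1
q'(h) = 2*h - 8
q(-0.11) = 1.89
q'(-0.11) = -8.22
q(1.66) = -9.52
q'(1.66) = -4.68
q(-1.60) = 16.36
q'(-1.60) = -11.20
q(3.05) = -14.10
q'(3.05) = -1.90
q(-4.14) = 51.26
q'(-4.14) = -16.28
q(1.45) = -8.50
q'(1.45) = -5.10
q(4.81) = -14.34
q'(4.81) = 1.62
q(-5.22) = 70.01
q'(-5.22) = -18.44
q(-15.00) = 346.00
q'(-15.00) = -38.00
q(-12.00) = 241.00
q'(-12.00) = -32.00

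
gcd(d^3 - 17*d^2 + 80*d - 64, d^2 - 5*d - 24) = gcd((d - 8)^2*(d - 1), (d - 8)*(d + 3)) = d - 8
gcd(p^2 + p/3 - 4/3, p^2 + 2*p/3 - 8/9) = p + 4/3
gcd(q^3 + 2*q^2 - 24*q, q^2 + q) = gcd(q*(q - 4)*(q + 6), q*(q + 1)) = q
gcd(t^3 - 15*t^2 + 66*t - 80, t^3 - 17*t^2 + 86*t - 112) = t^2 - 10*t + 16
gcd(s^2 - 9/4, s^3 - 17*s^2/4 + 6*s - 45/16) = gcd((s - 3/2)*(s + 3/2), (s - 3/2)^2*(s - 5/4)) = s - 3/2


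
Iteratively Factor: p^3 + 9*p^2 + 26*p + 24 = (p + 2)*(p^2 + 7*p + 12) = (p + 2)*(p + 3)*(p + 4)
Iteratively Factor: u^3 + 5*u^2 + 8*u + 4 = (u + 2)*(u^2 + 3*u + 2) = (u + 2)^2*(u + 1)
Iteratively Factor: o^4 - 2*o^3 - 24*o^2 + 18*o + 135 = (o + 3)*(o^3 - 5*o^2 - 9*o + 45) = (o - 5)*(o + 3)*(o^2 - 9) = (o - 5)*(o - 3)*(o + 3)*(o + 3)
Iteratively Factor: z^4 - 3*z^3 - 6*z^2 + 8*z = (z + 2)*(z^3 - 5*z^2 + 4*z) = (z - 4)*(z + 2)*(z^2 - z) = (z - 4)*(z - 1)*(z + 2)*(z)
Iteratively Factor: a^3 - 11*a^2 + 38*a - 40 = (a - 4)*(a^2 - 7*a + 10) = (a - 4)*(a - 2)*(a - 5)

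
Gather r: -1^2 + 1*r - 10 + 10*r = 11*r - 11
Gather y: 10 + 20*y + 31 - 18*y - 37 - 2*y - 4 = 0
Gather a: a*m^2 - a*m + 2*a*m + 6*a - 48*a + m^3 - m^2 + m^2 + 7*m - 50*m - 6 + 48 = a*(m^2 + m - 42) + m^3 - 43*m + 42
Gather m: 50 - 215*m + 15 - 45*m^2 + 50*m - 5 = -45*m^2 - 165*m + 60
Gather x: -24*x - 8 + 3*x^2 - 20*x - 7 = 3*x^2 - 44*x - 15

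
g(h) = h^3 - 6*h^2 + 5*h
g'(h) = 3*h^2 - 12*h + 5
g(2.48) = -9.25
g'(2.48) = -6.31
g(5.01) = 0.20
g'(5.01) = 20.18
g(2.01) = -6.07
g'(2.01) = -7.00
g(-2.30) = -55.41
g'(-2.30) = 48.47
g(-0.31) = -2.16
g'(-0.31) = 9.01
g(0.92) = 0.30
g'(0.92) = -3.50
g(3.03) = -12.12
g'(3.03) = -3.82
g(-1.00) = -12.00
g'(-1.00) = 20.00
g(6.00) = 30.00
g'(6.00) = 41.00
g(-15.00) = -4800.00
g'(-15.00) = 860.00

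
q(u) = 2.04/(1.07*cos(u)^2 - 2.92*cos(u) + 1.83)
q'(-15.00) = 0.28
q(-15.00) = 0.44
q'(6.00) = 3026.90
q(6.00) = 159.82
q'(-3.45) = -0.10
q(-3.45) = 0.37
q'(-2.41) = 0.29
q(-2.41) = 0.44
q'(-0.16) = 2697.46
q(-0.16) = -206.84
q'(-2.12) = 0.53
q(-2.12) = 0.56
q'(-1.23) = 4.47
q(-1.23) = 2.10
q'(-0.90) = 13.85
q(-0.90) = 4.76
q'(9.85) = 0.14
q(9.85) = 0.38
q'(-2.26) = 0.40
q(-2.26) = 0.50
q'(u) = 2.04*(2.14*sin(u)*cos(u) - 2.92*sin(u))/(1.07*cos(u)^2 - 2.92*cos(u) + 1.83)^2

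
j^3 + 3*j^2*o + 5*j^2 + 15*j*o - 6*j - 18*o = (j - 1)*(j + 6)*(j + 3*o)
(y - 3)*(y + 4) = y^2 + y - 12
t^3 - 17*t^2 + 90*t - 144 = (t - 8)*(t - 6)*(t - 3)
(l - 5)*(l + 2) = l^2 - 3*l - 10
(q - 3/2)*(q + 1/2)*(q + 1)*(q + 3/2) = q^4 + 3*q^3/2 - 7*q^2/4 - 27*q/8 - 9/8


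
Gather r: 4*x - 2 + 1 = 4*x - 1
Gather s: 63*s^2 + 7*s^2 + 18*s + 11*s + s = 70*s^2 + 30*s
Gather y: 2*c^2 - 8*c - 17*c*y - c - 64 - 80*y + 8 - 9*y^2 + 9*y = 2*c^2 - 9*c - 9*y^2 + y*(-17*c - 71) - 56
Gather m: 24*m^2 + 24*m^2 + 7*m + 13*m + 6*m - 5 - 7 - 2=48*m^2 + 26*m - 14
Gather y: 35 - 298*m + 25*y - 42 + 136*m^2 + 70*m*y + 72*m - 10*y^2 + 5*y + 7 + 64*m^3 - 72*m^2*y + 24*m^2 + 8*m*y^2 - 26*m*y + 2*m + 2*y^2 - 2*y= 64*m^3 + 160*m^2 - 224*m + y^2*(8*m - 8) + y*(-72*m^2 + 44*m + 28)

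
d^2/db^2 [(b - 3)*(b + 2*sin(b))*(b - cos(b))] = -2*b^2*sin(b) + b^2*cos(b) + 10*b*sin(b) + 4*b*sin(2*b) + 5*b*cos(b) + 6*b - 2*sin(b) - 12*sin(2*b) - 14*cos(b) - 4*cos(2*b) - 6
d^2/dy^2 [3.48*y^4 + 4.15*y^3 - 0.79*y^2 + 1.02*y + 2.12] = 41.76*y^2 + 24.9*y - 1.58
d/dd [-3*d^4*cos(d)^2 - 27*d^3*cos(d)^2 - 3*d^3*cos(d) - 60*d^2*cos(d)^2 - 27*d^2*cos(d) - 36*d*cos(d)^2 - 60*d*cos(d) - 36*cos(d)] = 3*d^4*sin(2*d) + 3*d^3*sin(d) + 27*d^3*sin(2*d) - 12*d^3*cos(d)^2 + 27*d^2*sin(d) + 60*d^2*sin(2*d) - 81*d^2*cos(d)^2 - 9*d^2*cos(d) + 60*d*sin(d) + 36*d*sin(2*d) - 120*d*cos(d)^2 - 54*d*cos(d) + 36*sin(d) - 36*cos(d)^2 - 60*cos(d)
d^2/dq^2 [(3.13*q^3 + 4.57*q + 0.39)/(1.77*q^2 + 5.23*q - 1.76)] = (-2.8421709430404e-14*q^4 + 219.365012*q^3 - 165.535158*q^2 + 165.253326*q + 107.89699)/(5.545233*q^6 + 49.155201*q^5 + 128.702187*q^4 + 45.300691*q^3 - 127.975056*q^2 + 48.601344*q - 5.451776)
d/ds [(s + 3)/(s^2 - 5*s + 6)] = (s^2 - 5*s - (s + 3)*(2*s - 5) + 6)/(s^2 - 5*s + 6)^2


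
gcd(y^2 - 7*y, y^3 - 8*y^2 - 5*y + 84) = y - 7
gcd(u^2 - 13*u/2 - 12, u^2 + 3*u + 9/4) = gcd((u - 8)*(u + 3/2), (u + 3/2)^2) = u + 3/2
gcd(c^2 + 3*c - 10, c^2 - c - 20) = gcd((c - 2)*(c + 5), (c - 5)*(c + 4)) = 1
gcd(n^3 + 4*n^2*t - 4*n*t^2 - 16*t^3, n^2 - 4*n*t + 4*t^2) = -n + 2*t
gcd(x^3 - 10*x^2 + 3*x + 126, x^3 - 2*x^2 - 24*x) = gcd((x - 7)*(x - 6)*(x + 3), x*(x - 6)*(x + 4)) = x - 6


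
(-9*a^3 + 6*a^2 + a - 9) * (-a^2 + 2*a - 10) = 9*a^5 - 24*a^4 + 101*a^3 - 49*a^2 - 28*a + 90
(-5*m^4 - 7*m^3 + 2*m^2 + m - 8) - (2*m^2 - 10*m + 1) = -5*m^4 - 7*m^3 + 11*m - 9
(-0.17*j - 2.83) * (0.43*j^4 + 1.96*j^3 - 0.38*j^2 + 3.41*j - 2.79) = -0.0731*j^5 - 1.5501*j^4 - 5.4822*j^3 + 0.4957*j^2 - 9.176*j + 7.8957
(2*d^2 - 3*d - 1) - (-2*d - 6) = 2*d^2 - d + 5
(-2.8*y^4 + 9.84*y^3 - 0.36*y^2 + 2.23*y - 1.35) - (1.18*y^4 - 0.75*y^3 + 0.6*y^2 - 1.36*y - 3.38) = -3.98*y^4 + 10.59*y^3 - 0.96*y^2 + 3.59*y + 2.03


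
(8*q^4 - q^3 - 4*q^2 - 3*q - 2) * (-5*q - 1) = -40*q^5 - 3*q^4 + 21*q^3 + 19*q^2 + 13*q + 2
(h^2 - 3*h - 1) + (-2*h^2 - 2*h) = -h^2 - 5*h - 1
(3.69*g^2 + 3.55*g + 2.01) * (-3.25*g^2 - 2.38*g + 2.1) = -11.9925*g^4 - 20.3197*g^3 - 7.2325*g^2 + 2.6712*g + 4.221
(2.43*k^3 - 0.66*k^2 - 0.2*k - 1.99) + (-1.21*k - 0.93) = 2.43*k^3 - 0.66*k^2 - 1.41*k - 2.92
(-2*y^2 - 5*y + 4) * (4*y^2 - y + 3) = -8*y^4 - 18*y^3 + 15*y^2 - 19*y + 12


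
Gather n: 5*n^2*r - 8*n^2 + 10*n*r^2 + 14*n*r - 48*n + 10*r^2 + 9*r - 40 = n^2*(5*r - 8) + n*(10*r^2 + 14*r - 48) + 10*r^2 + 9*r - 40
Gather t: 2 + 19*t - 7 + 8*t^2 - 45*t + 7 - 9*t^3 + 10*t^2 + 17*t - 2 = -9*t^3 + 18*t^2 - 9*t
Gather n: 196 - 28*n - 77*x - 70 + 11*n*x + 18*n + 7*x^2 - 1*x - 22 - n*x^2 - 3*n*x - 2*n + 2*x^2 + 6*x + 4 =n*(-x^2 + 8*x - 12) + 9*x^2 - 72*x + 108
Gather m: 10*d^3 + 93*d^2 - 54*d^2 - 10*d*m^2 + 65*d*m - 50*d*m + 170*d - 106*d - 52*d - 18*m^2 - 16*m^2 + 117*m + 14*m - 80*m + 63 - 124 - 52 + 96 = 10*d^3 + 39*d^2 + 12*d + m^2*(-10*d - 34) + m*(15*d + 51) - 17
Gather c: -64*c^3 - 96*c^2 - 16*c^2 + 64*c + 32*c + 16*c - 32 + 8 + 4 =-64*c^3 - 112*c^2 + 112*c - 20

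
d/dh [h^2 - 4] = 2*h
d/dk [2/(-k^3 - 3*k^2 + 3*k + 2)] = 6*(k^2 + 2*k - 1)/(k^3 + 3*k^2 - 3*k - 2)^2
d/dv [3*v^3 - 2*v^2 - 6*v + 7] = 9*v^2 - 4*v - 6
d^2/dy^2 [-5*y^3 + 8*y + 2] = -30*y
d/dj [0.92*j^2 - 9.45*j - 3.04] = 1.84*j - 9.45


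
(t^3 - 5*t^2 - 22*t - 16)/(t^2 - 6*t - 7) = (t^2 - 6*t - 16)/(t - 7)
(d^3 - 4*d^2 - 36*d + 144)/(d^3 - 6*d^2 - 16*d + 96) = (d + 6)/(d + 4)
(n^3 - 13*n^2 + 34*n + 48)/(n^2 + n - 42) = (n^2 - 7*n - 8)/(n + 7)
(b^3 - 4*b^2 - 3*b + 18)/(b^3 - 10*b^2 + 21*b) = (b^2 - b - 6)/(b*(b - 7))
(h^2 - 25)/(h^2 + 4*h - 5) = (h - 5)/(h - 1)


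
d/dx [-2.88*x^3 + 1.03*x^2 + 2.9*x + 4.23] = -8.64*x^2 + 2.06*x + 2.9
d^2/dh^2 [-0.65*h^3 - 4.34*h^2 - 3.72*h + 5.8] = -3.9*h - 8.68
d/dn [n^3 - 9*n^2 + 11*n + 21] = 3*n^2 - 18*n + 11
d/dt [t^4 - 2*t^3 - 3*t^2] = 2*t*(2*t^2 - 3*t - 3)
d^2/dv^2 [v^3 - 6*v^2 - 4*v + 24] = 6*v - 12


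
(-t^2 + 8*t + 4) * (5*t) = -5*t^3 + 40*t^2 + 20*t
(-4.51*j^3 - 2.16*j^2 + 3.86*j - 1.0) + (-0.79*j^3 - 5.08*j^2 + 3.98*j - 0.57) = -5.3*j^3 - 7.24*j^2 + 7.84*j - 1.57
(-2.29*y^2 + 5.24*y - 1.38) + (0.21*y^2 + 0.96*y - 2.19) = -2.08*y^2 + 6.2*y - 3.57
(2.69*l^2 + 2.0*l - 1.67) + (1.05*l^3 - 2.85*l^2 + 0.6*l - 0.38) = 1.05*l^3 - 0.16*l^2 + 2.6*l - 2.05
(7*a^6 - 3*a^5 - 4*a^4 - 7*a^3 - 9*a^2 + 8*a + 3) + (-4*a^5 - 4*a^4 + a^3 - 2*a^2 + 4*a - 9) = 7*a^6 - 7*a^5 - 8*a^4 - 6*a^3 - 11*a^2 + 12*a - 6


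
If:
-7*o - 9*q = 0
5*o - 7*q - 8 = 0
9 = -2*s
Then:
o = 36/47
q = -28/47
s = -9/2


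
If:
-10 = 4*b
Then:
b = -5/2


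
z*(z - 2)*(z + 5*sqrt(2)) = z^3 - 2*z^2 + 5*sqrt(2)*z^2 - 10*sqrt(2)*z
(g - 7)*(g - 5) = g^2 - 12*g + 35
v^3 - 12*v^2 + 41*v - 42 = (v - 7)*(v - 3)*(v - 2)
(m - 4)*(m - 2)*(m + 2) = m^3 - 4*m^2 - 4*m + 16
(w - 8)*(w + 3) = w^2 - 5*w - 24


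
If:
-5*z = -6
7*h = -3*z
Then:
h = -18/35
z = 6/5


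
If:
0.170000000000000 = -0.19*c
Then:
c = -0.89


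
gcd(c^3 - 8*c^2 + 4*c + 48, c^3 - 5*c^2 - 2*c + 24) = c^2 - 2*c - 8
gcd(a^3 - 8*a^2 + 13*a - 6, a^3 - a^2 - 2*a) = 1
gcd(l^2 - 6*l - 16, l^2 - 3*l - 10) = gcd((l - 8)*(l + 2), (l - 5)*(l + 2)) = l + 2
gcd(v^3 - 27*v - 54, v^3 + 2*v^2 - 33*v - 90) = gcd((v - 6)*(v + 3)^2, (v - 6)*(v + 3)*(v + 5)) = v^2 - 3*v - 18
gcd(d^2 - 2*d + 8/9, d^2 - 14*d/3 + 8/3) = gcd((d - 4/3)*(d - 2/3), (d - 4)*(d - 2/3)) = d - 2/3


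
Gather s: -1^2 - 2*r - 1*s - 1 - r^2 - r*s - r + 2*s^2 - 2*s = -r^2 - 3*r + 2*s^2 + s*(-r - 3) - 2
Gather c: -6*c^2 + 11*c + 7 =-6*c^2 + 11*c + 7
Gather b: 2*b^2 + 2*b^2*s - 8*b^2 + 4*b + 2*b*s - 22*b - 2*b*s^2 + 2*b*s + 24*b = b^2*(2*s - 6) + b*(-2*s^2 + 4*s + 6)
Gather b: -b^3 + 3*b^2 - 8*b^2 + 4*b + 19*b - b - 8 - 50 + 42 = -b^3 - 5*b^2 + 22*b - 16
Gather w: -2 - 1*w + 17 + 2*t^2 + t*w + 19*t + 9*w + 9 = 2*t^2 + 19*t + w*(t + 8) + 24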